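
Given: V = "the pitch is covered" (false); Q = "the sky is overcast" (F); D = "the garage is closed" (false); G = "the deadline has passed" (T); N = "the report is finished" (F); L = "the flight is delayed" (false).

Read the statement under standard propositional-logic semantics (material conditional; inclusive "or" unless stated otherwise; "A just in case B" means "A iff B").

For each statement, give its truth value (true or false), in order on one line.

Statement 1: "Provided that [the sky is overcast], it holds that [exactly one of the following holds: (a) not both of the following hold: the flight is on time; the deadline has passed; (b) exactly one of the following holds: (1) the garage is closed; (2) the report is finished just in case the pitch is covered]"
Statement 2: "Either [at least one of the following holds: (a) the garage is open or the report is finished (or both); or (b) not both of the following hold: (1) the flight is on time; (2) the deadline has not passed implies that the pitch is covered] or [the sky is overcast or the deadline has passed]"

Statement 1 True; Statement 2 True

Statement 1: Parsed as Q -> ((~L nand G) xor (D xor (N <-> V)))

~L = ~F = T
~L nand G = T nand T = F
N <-> V = F <-> F = T
D xor (N <-> V) = F xor T = T
(~L nand G) xor (D xor (N <-> V)) = F xor T = T
Q -> ((~L nand G) xor (D xor (N <-> V))) = F -> T = T
Hence Statement 1 is true.

Statement 2: In symbols: ((~D | N) | (~L nand (~G -> V))) | (Q | G)

~D = ~F = T
~D | N = T | F = T
~L = ~F = T
~G = ~T = F
~G -> V = F -> F = T
~L nand (~G -> V) = T nand T = F
(~D | N) | (~L nand (~G -> V)) = T | F = T
Q | G = F | T = T
((~D | N) | (~L nand (~G -> V))) | (Q | G) = T | T = T
So Statement 2 is true.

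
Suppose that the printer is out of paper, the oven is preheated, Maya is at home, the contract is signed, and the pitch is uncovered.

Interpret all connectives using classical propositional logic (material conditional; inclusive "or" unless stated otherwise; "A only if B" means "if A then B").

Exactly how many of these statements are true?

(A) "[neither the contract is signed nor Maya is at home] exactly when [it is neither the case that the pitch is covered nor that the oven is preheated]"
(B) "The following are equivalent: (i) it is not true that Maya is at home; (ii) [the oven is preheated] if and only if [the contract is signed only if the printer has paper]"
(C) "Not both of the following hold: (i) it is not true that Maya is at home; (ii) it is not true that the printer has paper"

Let S = "the contract is signed" (T), R = "Maya is at home" (T), U = "the pitch is covered" (F), Q = "the oven is preheated" (T), P = "the printer has paper" (F).

(A): In symbols: (S ↓ R) ↔ (U ↓ Q)

S ↓ R = T ↓ T = F
U ↓ Q = F ↓ T = F
(S ↓ R) ↔ (U ↓ Q) = F ↔ F = T
So (A) is true.

(B): This is ¬R ↔ (Q ↔ (S → P)).

¬R = ¬T = F
S → P = T → F = F
Q ↔ (S → P) = T ↔ F = F
¬R ↔ (Q ↔ (S → P)) = F ↔ F = T
Hence (B) is true.

(C): This is ¬R ↑ ¬P.

¬R = ¬T = F
¬P = ¬F = T
¬R ↑ ¬P = F ↑ T = T
Thus (C) is true.

True statements: 3.

3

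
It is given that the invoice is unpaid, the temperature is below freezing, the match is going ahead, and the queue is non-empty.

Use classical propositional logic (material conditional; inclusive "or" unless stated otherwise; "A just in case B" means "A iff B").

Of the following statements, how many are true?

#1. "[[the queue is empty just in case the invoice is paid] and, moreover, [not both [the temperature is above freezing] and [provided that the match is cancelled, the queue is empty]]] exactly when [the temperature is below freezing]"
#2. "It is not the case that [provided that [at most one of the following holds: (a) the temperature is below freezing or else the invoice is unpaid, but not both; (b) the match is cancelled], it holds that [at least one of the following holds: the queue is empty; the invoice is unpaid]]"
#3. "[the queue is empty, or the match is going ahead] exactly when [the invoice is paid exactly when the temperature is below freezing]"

1

Let S = "the queue is empty" (F), P = "the invoice is paid" (F), Q = "the temperature is below freezing" (T), R = "the match is cancelled" (F).

#1: Parsed as ((S ↔ P) ∧ (¬Q ↑ (R → S))) ↔ Q

S ↔ P = F ↔ F = T
¬Q = ¬T = F
R → S = F → F = T
¬Q ↑ (R → S) = F ↑ T = T
(S ↔ P) ∧ (¬Q ↑ (R → S)) = T ∧ T = T
((S ↔ P) ∧ (¬Q ↑ (R → S))) ↔ Q = T ↔ T = T
Thus #1 is true.

#2: In symbols: ¬(((Q ⊕ ¬P) ↑ R) → (S ∨ ¬P))

¬P = ¬F = T
Q ⊕ ¬P = T ⊕ T = F
(Q ⊕ ¬P) ↑ R = F ↑ F = T
¬P = ¬F = T
S ∨ ¬P = F ∨ T = T
((Q ⊕ ¬P) ↑ R) → (S ∨ ¬P) = T → T = T
¬(((Q ⊕ ¬P) ↑ R) → (S ∨ ¬P)) = ¬T = F
Thus #2 is false.

#3: In symbols: (S ∨ ¬R) ↔ (P ↔ Q)

¬R = ¬F = T
S ∨ ¬R = F ∨ T = T
P ↔ Q = F ↔ T = F
(S ∨ ¬R) ↔ (P ↔ Q) = T ↔ F = F
So #3 is false.

True statements: 1 (#1).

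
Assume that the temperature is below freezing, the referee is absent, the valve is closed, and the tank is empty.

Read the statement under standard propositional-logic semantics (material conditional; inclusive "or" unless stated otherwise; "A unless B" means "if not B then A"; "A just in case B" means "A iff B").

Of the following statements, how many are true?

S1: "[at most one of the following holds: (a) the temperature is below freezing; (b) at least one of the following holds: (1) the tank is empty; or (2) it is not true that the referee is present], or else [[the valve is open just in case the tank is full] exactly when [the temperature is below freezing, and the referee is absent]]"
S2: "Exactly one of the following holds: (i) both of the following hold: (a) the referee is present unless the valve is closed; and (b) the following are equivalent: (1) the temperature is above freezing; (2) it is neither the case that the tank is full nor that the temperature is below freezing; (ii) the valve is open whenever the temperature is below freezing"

2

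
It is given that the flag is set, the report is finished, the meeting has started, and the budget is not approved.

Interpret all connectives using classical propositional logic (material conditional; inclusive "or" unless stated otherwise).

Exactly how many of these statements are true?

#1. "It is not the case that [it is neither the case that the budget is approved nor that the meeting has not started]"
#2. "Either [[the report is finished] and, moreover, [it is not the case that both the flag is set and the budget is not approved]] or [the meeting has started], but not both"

1

Let W = "the budget is approved" (F), D = "the meeting has started" (T), N = "the report is finished" (T), M = "the flag is set" (T).

#1: In symbols: ¬(W ↓ ¬D)

¬D = ¬T = F
W ↓ ¬D = F ↓ F = T
¬(W ↓ ¬D) = ¬T = F
Thus #1 is false.

#2: This is (N ∧ (M ↑ ¬W)) ⊕ D.

¬W = ¬F = T
M ↑ ¬W = T ↑ T = F
N ∧ (M ↑ ¬W) = T ∧ F = F
(N ∧ (M ↑ ¬W)) ⊕ D = F ⊕ T = T
Hence #2 is true.

1 of the 2 statements is true.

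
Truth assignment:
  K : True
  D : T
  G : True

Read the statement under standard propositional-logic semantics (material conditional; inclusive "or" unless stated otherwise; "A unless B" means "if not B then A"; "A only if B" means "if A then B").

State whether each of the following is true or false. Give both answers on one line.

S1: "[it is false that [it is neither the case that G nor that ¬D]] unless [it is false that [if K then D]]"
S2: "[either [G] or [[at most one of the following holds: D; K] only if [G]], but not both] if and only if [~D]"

S1 True; S2 True

S1: Formalization: not (G nor not D) or not (K -> D)

not D = not True = False
G nor not D = True nor False = False
not (G nor not D) = not False = True
K -> D = True -> True = True
not (K -> D) = not True = False
not (G nor not D) or not (K -> D) = True or False = True
Hence S1 is true.

S2: Parsed as (G xor ((D nand K) -> G)) iff not D

D nand K = True nand True = False
(D nand K) -> G = False -> True = True
G xor ((D nand K) -> G) = True xor True = False
not D = not True = False
(G xor ((D nand K) -> G)) iff not D = False iff False = True
Hence S2 is true.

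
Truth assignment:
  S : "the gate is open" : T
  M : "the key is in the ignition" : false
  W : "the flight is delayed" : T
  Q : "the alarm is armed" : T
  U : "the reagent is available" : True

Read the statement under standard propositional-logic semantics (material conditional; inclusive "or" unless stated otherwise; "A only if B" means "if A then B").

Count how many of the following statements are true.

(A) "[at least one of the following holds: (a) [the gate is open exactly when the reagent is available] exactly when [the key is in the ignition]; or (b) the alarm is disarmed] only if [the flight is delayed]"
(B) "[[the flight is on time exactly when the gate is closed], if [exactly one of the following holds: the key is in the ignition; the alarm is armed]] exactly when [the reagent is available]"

(A): Parsed as (((S iff U) iff M) or not Q) -> W

S iff U = True iff True = True
(S iff U) iff M = True iff False = False
not Q = not True = False
((S iff U) iff M) or not Q = False or False = False
(((S iff U) iff M) or not Q) -> W = False -> True = True
Hence (A) is true.

(B): In symbols: ((M xor Q) -> (not W iff not S)) iff U

M xor Q = False xor True = True
not W = not True = False
not S = not True = False
not W iff not S = False iff False = True
(M xor Q) -> (not W iff not S) = True -> True = True
((M xor Q) -> (not W iff not S)) iff U = True iff True = True
Thus (B) is true.

True statements: 2 ((A), (B)).

2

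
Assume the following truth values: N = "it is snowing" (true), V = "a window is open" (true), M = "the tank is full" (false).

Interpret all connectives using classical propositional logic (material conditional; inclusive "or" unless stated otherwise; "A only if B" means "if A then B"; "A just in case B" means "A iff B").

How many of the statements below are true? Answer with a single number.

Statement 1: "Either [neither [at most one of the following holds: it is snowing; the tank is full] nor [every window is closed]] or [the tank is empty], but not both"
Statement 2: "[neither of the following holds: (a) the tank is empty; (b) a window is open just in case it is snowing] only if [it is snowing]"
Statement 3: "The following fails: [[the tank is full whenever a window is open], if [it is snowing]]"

3

Statement 1: Formalization: ((N ↑ M) ↓ ¬V) ⊕ ¬M

N ↑ M = T ↑ F = T
¬V = ¬T = F
(N ↑ M) ↓ ¬V = T ↓ F = F
¬M = ¬F = T
((N ↑ M) ↓ ¬V) ⊕ ¬M = F ⊕ T = T
Thus Statement 1 is true.

Statement 2: In symbols: (¬M ↓ (V ↔ N)) → N

¬M = ¬F = T
V ↔ N = T ↔ T = T
¬M ↓ (V ↔ N) = T ↓ T = F
(¬M ↓ (V ↔ N)) → N = F → T = T
Hence Statement 2 is true.

Statement 3: In symbols: ¬(N → (V → M))

V → M = T → F = F
N → (V → M) = T → F = F
¬(N → (V → M)) = ¬F = T
So Statement 3 is true.

True statements: 3.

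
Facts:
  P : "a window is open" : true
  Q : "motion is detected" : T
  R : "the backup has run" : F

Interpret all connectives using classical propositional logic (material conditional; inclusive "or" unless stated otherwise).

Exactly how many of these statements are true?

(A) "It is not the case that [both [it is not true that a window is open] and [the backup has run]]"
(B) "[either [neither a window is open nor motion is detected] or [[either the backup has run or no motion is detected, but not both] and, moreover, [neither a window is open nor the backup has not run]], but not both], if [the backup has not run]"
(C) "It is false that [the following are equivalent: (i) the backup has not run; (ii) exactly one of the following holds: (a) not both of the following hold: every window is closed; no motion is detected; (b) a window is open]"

(A): This is ~(~P & R).

~P = ~T = F
~P & R = F & F = F
~(~P & R) = ~F = T
Thus (A) is true.

(B): Parsed as ~R -> ((P nor Q) xor ((R xor ~Q) & (P nor ~R)))

~R = ~F = T
P nor Q = T nor T = F
~Q = ~T = F
R xor ~Q = F xor F = F
~R = ~F = T
P nor ~R = T nor T = F
(R xor ~Q) & (P nor ~R) = F & F = F
(P nor Q) xor ((R xor ~Q) & (P nor ~R)) = F xor F = F
~R -> ((P nor Q) xor ((R xor ~Q) & (P nor ~R))) = T -> F = F
Hence (B) is false.

(C): Formalization: ~(~R <-> ((~P nand ~Q) xor P))

~R = ~F = T
~P = ~T = F
~Q = ~T = F
~P nand ~Q = F nand F = T
(~P nand ~Q) xor P = T xor T = F
~R <-> ((~P nand ~Q) xor P) = T <-> F = F
~(~R <-> ((~P nand ~Q) xor P)) = ~F = T
Thus (C) is true.

True statements: 2 ((A), (C)).

2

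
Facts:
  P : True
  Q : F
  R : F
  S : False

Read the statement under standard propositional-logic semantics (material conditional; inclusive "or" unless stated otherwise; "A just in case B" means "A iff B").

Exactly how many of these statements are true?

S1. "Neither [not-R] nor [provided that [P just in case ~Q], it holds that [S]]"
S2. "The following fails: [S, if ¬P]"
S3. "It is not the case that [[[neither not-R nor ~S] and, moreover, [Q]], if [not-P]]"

0

S1: This is not R nor ((P iff not Q) -> S).

not R = not False = True
not Q = not False = True
P iff not Q = True iff True = True
(P iff not Q) -> S = True -> False = False
not R nor ((P iff not Q) -> S) = True nor False = False
Hence S1 is false.

S2: Parsed as not (not P -> S)

not P = not True = False
not P -> S = False -> False = True
not (not P -> S) = not True = False
Thus S2 is false.

S3: This is not (not P -> ((not R nor not S) and Q)).

not P = not True = False
not R = not False = True
not S = not False = True
not R nor not S = True nor True = False
(not R nor not S) and Q = False and False = False
not P -> ((not R nor not S) and Q) = False -> False = True
not (not P -> ((not R nor not S) and Q)) = not True = False
Hence S3 is false.

Count: 0.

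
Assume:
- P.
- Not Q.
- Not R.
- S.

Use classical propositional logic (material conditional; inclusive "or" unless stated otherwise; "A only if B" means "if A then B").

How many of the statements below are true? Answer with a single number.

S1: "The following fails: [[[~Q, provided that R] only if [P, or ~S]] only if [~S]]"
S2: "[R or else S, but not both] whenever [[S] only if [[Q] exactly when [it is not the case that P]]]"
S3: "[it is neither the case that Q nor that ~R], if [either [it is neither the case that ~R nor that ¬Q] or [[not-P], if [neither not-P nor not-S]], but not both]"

S1: Parsed as ¬(((R → ¬Q) → (P ∨ ¬S)) → ¬S)

¬Q = ¬F = T
R → ¬Q = F → T = T
¬S = ¬T = F
P ∨ ¬S = T ∨ F = T
(R → ¬Q) → (P ∨ ¬S) = T → T = T
¬S = ¬T = F
((R → ¬Q) → (P ∨ ¬S)) → ¬S = T → F = F
¬(((R → ¬Q) → (P ∨ ¬S)) → ¬S) = ¬F = T
Hence S1 is true.

S2: This is (S → (Q ↔ ¬P)) → (R ⊕ S).

¬P = ¬T = F
Q ↔ ¬P = F ↔ F = T
S → (Q ↔ ¬P) = T → T = T
R ⊕ S = F ⊕ T = T
(S → (Q ↔ ¬P)) → (R ⊕ S) = T → T = T
Hence S2 is true.

S3: In symbols: ((¬R ↓ ¬Q) ⊕ ((¬P ↓ ¬S) → ¬P)) → (Q ↓ ¬R)

¬R = ¬F = T
¬Q = ¬F = T
¬R ↓ ¬Q = T ↓ T = F
¬P = ¬T = F
¬S = ¬T = F
¬P ↓ ¬S = F ↓ F = T
¬P = ¬T = F
(¬P ↓ ¬S) → ¬P = T → F = F
(¬R ↓ ¬Q) ⊕ ((¬P ↓ ¬S) → ¬P) = F ⊕ F = F
¬R = ¬F = T
Q ↓ ¬R = F ↓ T = F
((¬R ↓ ¬Q) ⊕ ((¬P ↓ ¬S) → ¬P)) → (Q ↓ ¬R) = F → F = T
So S3 is true.

True statements: 3 (S1, S2, S3).

3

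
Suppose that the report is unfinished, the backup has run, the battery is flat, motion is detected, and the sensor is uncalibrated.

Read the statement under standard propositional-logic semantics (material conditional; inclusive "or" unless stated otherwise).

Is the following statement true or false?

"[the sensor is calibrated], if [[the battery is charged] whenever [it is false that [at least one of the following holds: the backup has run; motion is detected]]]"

False.

Let Q = "the backup has run" (T), S = "motion is detected" (T), R = "the battery is charged" (F), U = "the sensor is calibrated" (F).
This is (~(Q | S) -> R) -> U.

Q | S = T | T = T
~(Q | S) = ~T = F
~(Q | S) -> R = F -> F = T
(~(Q | S) -> R) -> U = T -> F = F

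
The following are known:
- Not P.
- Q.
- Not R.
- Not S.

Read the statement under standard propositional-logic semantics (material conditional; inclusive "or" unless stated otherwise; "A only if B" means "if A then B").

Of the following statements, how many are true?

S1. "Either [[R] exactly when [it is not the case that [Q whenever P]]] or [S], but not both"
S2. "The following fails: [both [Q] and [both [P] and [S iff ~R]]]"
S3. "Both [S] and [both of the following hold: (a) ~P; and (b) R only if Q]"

S1: This is (R iff not (P -> Q)) xor S.

P -> Q = False -> True = True
not (P -> Q) = not True = False
R iff not (P -> Q) = False iff False = True
(R iff not (P -> Q)) xor S = True xor False = True
Thus S1 is true.

S2: In symbols: not (Q and (P and (S iff not R)))

not R = not False = True
S iff not R = False iff True = False
P and (S iff not R) = False and False = False
Q and (P and (S iff not R)) = True and False = False
not (Q and (P and (S iff not R))) = not False = True
Hence S2 is true.

S3: This is S and (not P and (R -> Q)).

not P = not False = True
R -> Q = False -> True = True
not P and (R -> Q) = True and True = True
S and (not P and (R -> Q)) = False and True = False
Hence S3 is false.

Count: 2.

2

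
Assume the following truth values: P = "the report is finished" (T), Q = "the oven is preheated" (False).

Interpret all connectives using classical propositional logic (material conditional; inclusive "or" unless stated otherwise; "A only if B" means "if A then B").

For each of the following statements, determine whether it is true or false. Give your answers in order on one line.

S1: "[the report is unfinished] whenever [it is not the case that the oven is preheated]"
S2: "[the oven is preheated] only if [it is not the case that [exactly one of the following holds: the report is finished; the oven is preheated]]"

S1 F / S2 T

S1: Formalization: not Q -> not P

not Q = not False = True
not P = not True = False
not Q -> not P = True -> False = False
So S1 is false.

S2: In symbols: Q -> not (P xor Q)

P xor Q = True xor False = True
not (P xor Q) = not True = False
Q -> not (P xor Q) = False -> False = True
So S2 is true.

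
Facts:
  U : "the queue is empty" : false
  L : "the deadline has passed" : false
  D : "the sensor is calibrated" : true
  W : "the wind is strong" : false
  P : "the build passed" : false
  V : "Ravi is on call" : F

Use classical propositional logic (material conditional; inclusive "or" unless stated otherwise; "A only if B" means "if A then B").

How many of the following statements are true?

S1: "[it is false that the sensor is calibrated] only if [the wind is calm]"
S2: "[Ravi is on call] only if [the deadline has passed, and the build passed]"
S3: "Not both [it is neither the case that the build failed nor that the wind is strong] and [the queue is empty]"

3

S1: Parsed as ¬D → ¬W

¬D = ¬T = F
¬W = ¬F = T
¬D → ¬W = F → T = T
Hence S1 is true.

S2: Formalization: V → (L ∧ P)

L ∧ P = F ∧ F = F
V → (L ∧ P) = F → F = T
So S2 is true.

S3: Parsed as (¬P ↓ W) ↑ U

¬P = ¬F = T
¬P ↓ W = T ↓ F = F
(¬P ↓ W) ↑ U = F ↑ F = T
Hence S3 is true.

True statements: 3 (S1, S2, S3).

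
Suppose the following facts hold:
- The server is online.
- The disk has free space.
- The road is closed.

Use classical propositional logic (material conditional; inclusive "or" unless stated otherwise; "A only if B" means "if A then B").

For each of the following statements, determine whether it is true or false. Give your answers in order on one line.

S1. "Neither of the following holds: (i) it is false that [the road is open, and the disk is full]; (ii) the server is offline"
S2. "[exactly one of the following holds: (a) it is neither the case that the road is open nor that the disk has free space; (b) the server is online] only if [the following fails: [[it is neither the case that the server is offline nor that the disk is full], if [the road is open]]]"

Let R = "the road is closed" (T), Q = "the disk is full" (F), P = "the server is online" (T).

S1: Formalization: ~(~R & Q) nor ~P

~R = ~T = F
~R & Q = F & F = F
~(~R & Q) = ~F = T
~P = ~T = F
~(~R & Q) nor ~P = T nor F = F
Hence S1 is false.

S2: Parsed as ((~R nor ~Q) xor P) -> ~(~R -> (~P nor Q))

~R = ~T = F
~Q = ~F = T
~R nor ~Q = F nor T = F
(~R nor ~Q) xor P = F xor T = T
~R = ~T = F
~P = ~T = F
~P nor Q = F nor F = T
~R -> (~P nor Q) = F -> T = T
~(~R -> (~P nor Q)) = ~T = F
((~R nor ~Q) xor P) -> ~(~R -> (~P nor Q)) = T -> F = F
Hence S2 is false.

S1 False / S2 False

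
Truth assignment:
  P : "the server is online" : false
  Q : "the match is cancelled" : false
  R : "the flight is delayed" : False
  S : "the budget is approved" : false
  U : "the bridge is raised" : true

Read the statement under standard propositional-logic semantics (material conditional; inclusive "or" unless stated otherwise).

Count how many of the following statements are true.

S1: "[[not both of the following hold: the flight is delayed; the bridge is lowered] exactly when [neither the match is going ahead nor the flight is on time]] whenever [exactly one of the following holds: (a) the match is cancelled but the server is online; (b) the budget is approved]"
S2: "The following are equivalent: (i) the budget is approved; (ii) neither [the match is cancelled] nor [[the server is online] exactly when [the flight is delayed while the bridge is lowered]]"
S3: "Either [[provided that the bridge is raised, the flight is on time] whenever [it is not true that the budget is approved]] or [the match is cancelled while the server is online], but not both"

3

S1: Formalization: ((Q & P) xor S) -> ((R nand ~U) <-> (~Q nor ~R))

Q & P = F & F = F
(Q & P) xor S = F xor F = F
~U = ~T = F
R nand ~U = F nand F = T
~Q = ~F = T
~R = ~F = T
~Q nor ~R = T nor T = F
(R nand ~U) <-> (~Q nor ~R) = T <-> F = F
((Q & P) xor S) -> ((R nand ~U) <-> (~Q nor ~R)) = F -> F = T
Hence S1 is true.

S2: Formalization: S <-> (Q nor (P <-> (R & ~U)))

~U = ~T = F
R & ~U = F & F = F
P <-> (R & ~U) = F <-> F = T
Q nor (P <-> (R & ~U)) = F nor T = F
S <-> (Q nor (P <-> (R & ~U))) = F <-> F = T
Hence S2 is true.

S3: In symbols: (~S -> (U -> ~R)) xor (Q & P)

~S = ~F = T
~R = ~F = T
U -> ~R = T -> T = T
~S -> (U -> ~R) = T -> T = T
Q & P = F & F = F
(~S -> (U -> ~R)) xor (Q & P) = T xor F = T
Thus S3 is true.

True statements: 3 (S1, S2, S3).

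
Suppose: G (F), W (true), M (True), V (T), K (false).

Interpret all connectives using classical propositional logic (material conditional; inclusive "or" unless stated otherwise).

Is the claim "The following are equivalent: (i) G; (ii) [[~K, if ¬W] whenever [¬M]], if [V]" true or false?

Values: G=False, V=True, M=True, W=True, K=False.
Parsed as G iff (V -> (not M -> (not W -> not K)))

not M = not True = False
not W = not True = False
not K = not False = True
not W -> not K = False -> True = True
not M -> (not W -> not K) = False -> True = True
V -> (not M -> (not W -> not K)) = True -> True = True
G iff (V -> (not M -> (not W -> not K))) = False iff True = False

The statement is false.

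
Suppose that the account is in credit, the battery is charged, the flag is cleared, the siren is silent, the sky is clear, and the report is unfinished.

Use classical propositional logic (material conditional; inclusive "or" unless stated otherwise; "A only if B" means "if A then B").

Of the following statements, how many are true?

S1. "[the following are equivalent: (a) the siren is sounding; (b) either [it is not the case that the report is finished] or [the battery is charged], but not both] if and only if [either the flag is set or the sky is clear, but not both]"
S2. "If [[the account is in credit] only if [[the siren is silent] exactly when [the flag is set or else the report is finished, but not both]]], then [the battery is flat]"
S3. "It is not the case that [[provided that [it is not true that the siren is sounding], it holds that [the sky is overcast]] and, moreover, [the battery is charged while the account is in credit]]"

Let W = "the siren is sounding" (F), M = "the report is finished" (F), R = "the battery is charged" (T), U = "the flag is set" (F), K = "the sky is overcast" (F), H = "the account is overdrawn" (F).

S1: In symbols: (W <-> (~M xor R)) <-> (U xor ~K)

~M = ~F = T
~M xor R = T xor T = F
W <-> (~M xor R) = F <-> F = T
~K = ~F = T
U xor ~K = F xor T = T
(W <-> (~M xor R)) <-> (U xor ~K) = T <-> T = T
Hence S1 is true.

S2: Formalization: (~H -> (~W <-> (U xor M))) -> ~R

~H = ~F = T
~W = ~F = T
U xor M = F xor F = F
~W <-> (U xor M) = T <-> F = F
~H -> (~W <-> (U xor M)) = T -> F = F
~R = ~T = F
(~H -> (~W <-> (U xor M))) -> ~R = F -> F = T
So S2 is true.

S3: In symbols: ~((~W -> K) & (R & ~H))

~W = ~F = T
~W -> K = T -> F = F
~H = ~F = T
R & ~H = T & T = T
(~W -> K) & (R & ~H) = F & T = F
~((~W -> K) & (R & ~H)) = ~F = T
Hence S3 is true.

Count: 3.

3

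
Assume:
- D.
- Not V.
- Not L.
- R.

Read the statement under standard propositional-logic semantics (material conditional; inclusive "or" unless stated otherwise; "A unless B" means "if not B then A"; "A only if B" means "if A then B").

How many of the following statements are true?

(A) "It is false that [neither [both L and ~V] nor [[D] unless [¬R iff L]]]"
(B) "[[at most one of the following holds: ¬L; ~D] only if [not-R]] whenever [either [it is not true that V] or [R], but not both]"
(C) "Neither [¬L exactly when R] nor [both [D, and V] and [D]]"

(A): This is not ((L and not V) nor (D or (not R iff L))).

not V = not False = True
L and not V = False and True = False
not R = not True = False
not R iff L = False iff False = True
D or (not R iff L) = True or True = True
(L and not V) nor (D or (not R iff L)) = False nor True = False
not ((L and not V) nor (D or (not R iff L))) = not False = True
So (A) is true.

(B): Parsed as (not V xor R) -> ((not L nand not D) -> not R)

not V = not False = True
not V xor R = True xor True = False
not L = not False = True
not D = not True = False
not L nand not D = True nand False = True
not R = not True = False
(not L nand not D) -> not R = True -> False = False
(not V xor R) -> ((not L nand not D) -> not R) = False -> False = True
Hence (B) is true.

(C): Parsed as (not L iff R) nor ((D and V) and D)

not L = not False = True
not L iff R = True iff True = True
D and V = True and False = False
(D and V) and D = False and True = False
(not L iff R) nor ((D and V) and D) = True nor False = False
So (C) is false.

2 of the 3 statements are true.

2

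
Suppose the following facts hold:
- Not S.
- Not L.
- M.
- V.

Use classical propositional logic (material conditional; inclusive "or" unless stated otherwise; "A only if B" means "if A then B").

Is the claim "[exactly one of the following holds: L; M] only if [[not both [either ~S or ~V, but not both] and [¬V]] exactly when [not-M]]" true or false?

Formalization: (L ⊕ M) → (((¬S ⊕ ¬V) ↑ ¬V) ↔ ¬M)

L ⊕ M = F ⊕ T = T
¬S = ¬F = T
¬V = ¬T = F
¬S ⊕ ¬V = T ⊕ F = T
¬V = ¬T = F
(¬S ⊕ ¬V) ↑ ¬V = T ↑ F = T
¬M = ¬T = F
((¬S ⊕ ¬V) ↑ ¬V) ↔ ¬M = T ↔ F = F
(L ⊕ M) → (((¬S ⊕ ¬V) ↑ ¬V) ↔ ¬M) = T → F = F

False.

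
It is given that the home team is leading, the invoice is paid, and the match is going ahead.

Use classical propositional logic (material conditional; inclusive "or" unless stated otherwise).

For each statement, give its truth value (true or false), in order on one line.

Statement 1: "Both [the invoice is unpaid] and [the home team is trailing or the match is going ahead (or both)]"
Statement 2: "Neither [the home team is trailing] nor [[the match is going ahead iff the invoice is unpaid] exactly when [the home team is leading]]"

Let V = "the invoice is paid" (T), M = "the home team is leading" (T), Q = "the match is cancelled" (F).

Statement 1: Formalization: ¬V ∧ (¬M ∨ ¬Q)

¬V = ¬T = F
¬M = ¬T = F
¬Q = ¬F = T
¬M ∨ ¬Q = F ∨ T = T
¬V ∧ (¬M ∨ ¬Q) = F ∧ T = F
Hence Statement 1 is false.

Statement 2: Formalization: ¬M ↓ ((¬Q ↔ ¬V) ↔ M)

¬M = ¬T = F
¬Q = ¬F = T
¬V = ¬T = F
¬Q ↔ ¬V = T ↔ F = F
(¬Q ↔ ¬V) ↔ M = F ↔ T = F
¬M ↓ ((¬Q ↔ ¬V) ↔ M) = F ↓ F = T
Hence Statement 2 is true.

Statement 1 False, Statement 2 True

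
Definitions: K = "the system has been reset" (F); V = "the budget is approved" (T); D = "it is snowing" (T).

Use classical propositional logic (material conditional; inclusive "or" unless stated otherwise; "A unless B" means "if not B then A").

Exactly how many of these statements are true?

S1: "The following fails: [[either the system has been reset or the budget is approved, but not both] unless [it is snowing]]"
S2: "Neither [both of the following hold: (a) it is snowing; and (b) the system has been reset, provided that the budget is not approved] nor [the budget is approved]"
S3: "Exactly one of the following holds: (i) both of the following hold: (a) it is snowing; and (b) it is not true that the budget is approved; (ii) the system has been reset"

0

S1: Formalization: not ((K xor V) or D)

K xor V = False xor True = True
(K xor V) or D = True or True = True
not ((K xor V) or D) = not True = False
So S1 is false.

S2: Parsed as (D and (not V -> K)) nor V

not V = not True = False
not V -> K = False -> False = True
D and (not V -> K) = True and True = True
(D and (not V -> K)) nor V = True nor True = False
Thus S2 is false.

S3: Formalization: (D and not V) xor K

not V = not True = False
D and not V = True and False = False
(D and not V) xor K = False xor False = False
So S3 is false.

Count: 0.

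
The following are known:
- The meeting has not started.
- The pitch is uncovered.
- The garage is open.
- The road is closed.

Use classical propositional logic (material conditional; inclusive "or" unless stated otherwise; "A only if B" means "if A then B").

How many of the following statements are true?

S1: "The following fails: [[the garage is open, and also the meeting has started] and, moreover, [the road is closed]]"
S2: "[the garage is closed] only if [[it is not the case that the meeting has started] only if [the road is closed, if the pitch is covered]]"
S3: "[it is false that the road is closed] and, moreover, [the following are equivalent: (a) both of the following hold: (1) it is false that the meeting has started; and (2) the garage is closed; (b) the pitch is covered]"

2

Let P = "the garage is closed" (F), V = "the meeting has started" (F), U = "the road is closed" (T), Q = "the pitch is covered" (F).

S1: This is ~((~P & V) & U).

~P = ~F = T
~P & V = T & F = F
(~P & V) & U = F & T = F
~((~P & V) & U) = ~F = T
Hence S1 is true.

S2: Formalization: P -> (~V -> (Q -> U))

~V = ~F = T
Q -> U = F -> T = T
~V -> (Q -> U) = T -> T = T
P -> (~V -> (Q -> U)) = F -> T = T
Hence S2 is true.

S3: Formalization: ~U & ((~V & P) <-> Q)

~U = ~T = F
~V = ~F = T
~V & P = T & F = F
(~V & P) <-> Q = F <-> F = T
~U & ((~V & P) <-> Q) = F & T = F
Thus S3 is false.

Count: 2.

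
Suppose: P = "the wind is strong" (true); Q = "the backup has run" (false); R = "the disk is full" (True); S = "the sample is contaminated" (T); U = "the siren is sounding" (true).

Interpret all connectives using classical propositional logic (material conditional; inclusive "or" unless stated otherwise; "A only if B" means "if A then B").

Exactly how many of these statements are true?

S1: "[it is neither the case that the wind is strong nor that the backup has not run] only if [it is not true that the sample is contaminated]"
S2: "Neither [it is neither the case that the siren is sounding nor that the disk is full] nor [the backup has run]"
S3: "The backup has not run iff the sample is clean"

S1: Formalization: (P nor ~Q) -> ~S

~Q = ~F = T
P nor ~Q = T nor T = F
~S = ~T = F
(P nor ~Q) -> ~S = F -> F = T
So S1 is true.

S2: Parsed as (U nor R) nor Q

U nor R = T nor T = F
(U nor R) nor Q = F nor F = T
So S2 is true.

S3: Formalization: ~Q <-> ~S

~Q = ~F = T
~S = ~T = F
~Q <-> ~S = T <-> F = F
So S3 is false.

2 of the 3 statements are true (S1, S2).

2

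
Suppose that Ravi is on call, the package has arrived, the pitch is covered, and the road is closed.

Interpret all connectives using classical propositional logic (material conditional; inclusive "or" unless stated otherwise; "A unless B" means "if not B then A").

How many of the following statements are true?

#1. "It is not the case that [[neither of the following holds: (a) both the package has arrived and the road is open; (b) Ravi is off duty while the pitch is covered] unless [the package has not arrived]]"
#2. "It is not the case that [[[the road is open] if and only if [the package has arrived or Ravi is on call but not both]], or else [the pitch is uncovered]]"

0

Let L = "the package has arrived" (T), S = "the road is closed" (T), D = "Ravi is on call" (T), P = "the pitch is covered" (T).

#1: This is ¬(((L ∧ ¬S) ↓ (¬D ∧ P)) ∨ ¬L).

¬S = ¬T = F
L ∧ ¬S = T ∧ F = F
¬D = ¬T = F
¬D ∧ P = F ∧ T = F
(L ∧ ¬S) ↓ (¬D ∧ P) = F ↓ F = T
¬L = ¬T = F
((L ∧ ¬S) ↓ (¬D ∧ P)) ∨ ¬L = T ∨ F = T
¬(((L ∧ ¬S) ↓ (¬D ∧ P)) ∨ ¬L) = ¬T = F
So #1 is false.

#2: This is ¬((¬S ↔ (L ⊕ D)) ∨ ¬P).

¬S = ¬T = F
L ⊕ D = T ⊕ T = F
¬S ↔ (L ⊕ D) = F ↔ F = T
¬P = ¬T = F
(¬S ↔ (L ⊕ D)) ∨ ¬P = T ∨ F = T
¬((¬S ↔ (L ⊕ D)) ∨ ¬P) = ¬T = F
So #2 is false.

True statements: 0 (none).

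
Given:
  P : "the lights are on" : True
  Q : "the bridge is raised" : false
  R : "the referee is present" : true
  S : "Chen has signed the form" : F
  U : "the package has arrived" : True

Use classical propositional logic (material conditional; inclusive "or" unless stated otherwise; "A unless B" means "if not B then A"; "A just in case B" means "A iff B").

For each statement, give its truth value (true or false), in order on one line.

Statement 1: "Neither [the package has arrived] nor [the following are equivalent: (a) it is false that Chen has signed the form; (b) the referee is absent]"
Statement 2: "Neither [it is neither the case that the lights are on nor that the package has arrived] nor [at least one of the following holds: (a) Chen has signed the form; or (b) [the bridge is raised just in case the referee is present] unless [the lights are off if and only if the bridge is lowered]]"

Statement 1: In symbols: U nor (~S <-> ~R)

~S = ~F = T
~R = ~T = F
~S <-> ~R = T <-> F = F
U nor (~S <-> ~R) = T nor F = F
Thus Statement 1 is false.

Statement 2: Formalization: (P nor U) nor (S | ((Q <-> R) | (~P <-> ~Q)))

P nor U = T nor T = F
Q <-> R = F <-> T = F
~P = ~T = F
~Q = ~F = T
~P <-> ~Q = F <-> T = F
(Q <-> R) | (~P <-> ~Q) = F | F = F
S | ((Q <-> R) | (~P <-> ~Q)) = F | F = F
(P nor U) nor (S | ((Q <-> R) | (~P <-> ~Q))) = F nor F = T
Thus Statement 2 is true.

Statement 1 F / Statement 2 T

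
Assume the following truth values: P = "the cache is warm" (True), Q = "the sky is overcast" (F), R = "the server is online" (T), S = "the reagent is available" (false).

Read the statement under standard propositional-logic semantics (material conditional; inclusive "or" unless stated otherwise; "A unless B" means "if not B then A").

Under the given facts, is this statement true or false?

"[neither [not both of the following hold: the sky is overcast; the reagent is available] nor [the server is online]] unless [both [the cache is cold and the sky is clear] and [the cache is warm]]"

False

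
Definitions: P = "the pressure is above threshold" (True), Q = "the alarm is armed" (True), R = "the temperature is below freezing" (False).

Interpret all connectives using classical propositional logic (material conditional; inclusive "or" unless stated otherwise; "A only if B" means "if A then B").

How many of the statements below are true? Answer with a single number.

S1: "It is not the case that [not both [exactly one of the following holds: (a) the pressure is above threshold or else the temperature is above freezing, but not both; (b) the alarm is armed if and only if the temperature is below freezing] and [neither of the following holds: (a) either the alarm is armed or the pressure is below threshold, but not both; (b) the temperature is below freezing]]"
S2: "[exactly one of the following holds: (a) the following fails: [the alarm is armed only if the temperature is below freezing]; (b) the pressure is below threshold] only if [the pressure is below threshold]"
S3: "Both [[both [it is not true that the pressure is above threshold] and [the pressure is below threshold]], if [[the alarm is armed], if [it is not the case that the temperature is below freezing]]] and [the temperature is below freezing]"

S1: Formalization: not (((P xor not R) xor (Q iff R)) nand ((Q xor not P) nor R))

not R = not False = True
P xor not R = True xor True = False
Q iff R = True iff False = False
(P xor not R) xor (Q iff R) = False xor False = False
not P = not True = False
Q xor not P = True xor False = True
(Q xor not P) nor R = True nor False = False
((P xor not R) xor (Q iff R)) nand ((Q xor not P) nor R) = False nand False = True
not (((P xor not R) xor (Q iff R)) nand ((Q xor not P) nor R)) = not True = False
So S1 is false.

S2: In symbols: (not (Q -> R) xor not P) -> not P

Q -> R = True -> False = False
not (Q -> R) = not False = True
not P = not True = False
not (Q -> R) xor not P = True xor False = True
not P = not True = False
(not (Q -> R) xor not P) -> not P = True -> False = False
Thus S2 is false.

S3: Formalization: ((not R -> Q) -> (not P and not P)) and R

not R = not False = True
not R -> Q = True -> True = True
not P = not True = False
not P = not True = False
not P and not P = False and False = False
(not R -> Q) -> (not P and not P) = True -> False = False
((not R -> Q) -> (not P and not P)) and R = False and False = False
So S3 is false.

Count: 0.

0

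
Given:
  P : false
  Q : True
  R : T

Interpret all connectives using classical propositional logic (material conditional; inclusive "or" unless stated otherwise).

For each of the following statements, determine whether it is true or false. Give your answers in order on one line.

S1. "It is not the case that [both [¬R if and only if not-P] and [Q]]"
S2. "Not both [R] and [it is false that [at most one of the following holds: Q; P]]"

S1 True, S2 True

S1: Formalization: ~((~R <-> ~P) & Q)

~R = ~T = F
~P = ~F = T
~R <-> ~P = F <-> T = F
(~R <-> ~P) & Q = F & T = F
~((~R <-> ~P) & Q) = ~F = T
Thus S1 is true.

S2: This is R nand ~(Q nand P).

Q nand P = T nand F = T
~(Q nand P) = ~T = F
R nand ~(Q nand P) = T nand F = T
Thus S2 is true.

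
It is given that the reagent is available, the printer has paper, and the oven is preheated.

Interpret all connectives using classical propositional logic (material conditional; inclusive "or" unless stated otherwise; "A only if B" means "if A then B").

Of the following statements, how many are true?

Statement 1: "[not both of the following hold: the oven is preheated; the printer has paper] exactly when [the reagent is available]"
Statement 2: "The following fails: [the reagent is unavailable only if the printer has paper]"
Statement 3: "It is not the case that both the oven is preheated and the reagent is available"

Let R = "the oven is preheated" (T), Q = "the printer has paper" (T), P = "the reagent is available" (T).

Statement 1: In symbols: (R ↑ Q) ↔ P

R ↑ Q = T ↑ T = F
(R ↑ Q) ↔ P = F ↔ T = F
Hence Statement 1 is false.

Statement 2: Parsed as ¬(¬P → Q)

¬P = ¬T = F
¬P → Q = F → T = T
¬(¬P → Q) = ¬T = F
Hence Statement 2 is false.

Statement 3: This is R ↑ P.

R ↑ P = T ↑ T = F
Thus Statement 3 is false.

Count: 0.

0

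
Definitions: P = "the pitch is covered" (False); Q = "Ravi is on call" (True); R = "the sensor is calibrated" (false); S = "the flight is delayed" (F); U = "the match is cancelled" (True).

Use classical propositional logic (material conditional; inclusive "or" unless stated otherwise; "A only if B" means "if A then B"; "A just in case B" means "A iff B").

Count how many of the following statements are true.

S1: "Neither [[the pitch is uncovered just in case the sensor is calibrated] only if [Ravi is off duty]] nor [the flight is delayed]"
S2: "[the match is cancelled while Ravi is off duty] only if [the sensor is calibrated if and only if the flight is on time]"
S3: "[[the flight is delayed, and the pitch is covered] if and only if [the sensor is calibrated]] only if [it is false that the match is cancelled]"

S1: Formalization: ((¬P ↔ R) → ¬Q) ↓ S

¬P = ¬F = T
¬P ↔ R = T ↔ F = F
¬Q = ¬T = F
(¬P ↔ R) → ¬Q = F → F = T
((¬P ↔ R) → ¬Q) ↓ S = T ↓ F = F
Thus S1 is false.

S2: Formalization: (U ∧ ¬Q) → (R ↔ ¬S)

¬Q = ¬T = F
U ∧ ¬Q = T ∧ F = F
¬S = ¬F = T
R ↔ ¬S = F ↔ T = F
(U ∧ ¬Q) → (R ↔ ¬S) = F → F = T
Thus S2 is true.

S3: Formalization: ((S ∧ P) ↔ R) → ¬U

S ∧ P = F ∧ F = F
(S ∧ P) ↔ R = F ↔ F = T
¬U = ¬T = F
((S ∧ P) ↔ R) → ¬U = T → F = F
Hence S3 is false.

1 of the 3 statements is true (S2).

1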